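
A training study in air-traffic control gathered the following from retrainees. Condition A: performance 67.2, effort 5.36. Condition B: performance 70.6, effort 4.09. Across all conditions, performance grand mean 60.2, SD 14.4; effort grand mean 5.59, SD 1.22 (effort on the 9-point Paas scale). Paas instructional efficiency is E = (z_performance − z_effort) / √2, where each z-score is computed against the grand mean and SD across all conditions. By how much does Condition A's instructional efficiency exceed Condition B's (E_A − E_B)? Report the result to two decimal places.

Condition A: z_P = (67.2 − 60.2)/14.4 = 0.4861; z_E = (5.36 − 5.59)/1.22 = -0.1885; E_A = (0.4861 − (-0.1885))/√2 = 0.4770.
Condition B: z_P = (70.6 − 60.2)/14.4 = 0.7222; z_E = (4.09 − 5.59)/1.22 = -1.2295; E_B = (0.7222 − (-1.2295))/√2 = 1.3801.
E_A − E_B = 0.4770 − 1.3801 = -0.9031 ≈ -0.90.

-0.90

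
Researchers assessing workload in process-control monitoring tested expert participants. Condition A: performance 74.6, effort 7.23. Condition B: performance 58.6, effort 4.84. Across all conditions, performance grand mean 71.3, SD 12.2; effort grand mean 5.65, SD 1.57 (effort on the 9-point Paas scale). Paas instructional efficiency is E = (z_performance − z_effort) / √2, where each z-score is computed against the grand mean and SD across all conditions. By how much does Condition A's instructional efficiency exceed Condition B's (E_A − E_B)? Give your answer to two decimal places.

Condition A: z_P = (74.6 − 71.3)/12.2 = 0.2705; z_E = (7.23 − 5.65)/1.57 = 1.0064; E_A = (0.2705 − 1.0064)/√2 = -0.5204.
Condition B: z_P = (58.6 − 71.3)/12.2 = -1.0410; z_E = (4.84 − 5.65)/1.57 = -0.5159; E_B = (-1.0410 − (-0.5159))/√2 = -0.3713.
E_A − E_B = -0.5204 − (-0.3713) = -0.1491 ≈ -0.15.

-0.15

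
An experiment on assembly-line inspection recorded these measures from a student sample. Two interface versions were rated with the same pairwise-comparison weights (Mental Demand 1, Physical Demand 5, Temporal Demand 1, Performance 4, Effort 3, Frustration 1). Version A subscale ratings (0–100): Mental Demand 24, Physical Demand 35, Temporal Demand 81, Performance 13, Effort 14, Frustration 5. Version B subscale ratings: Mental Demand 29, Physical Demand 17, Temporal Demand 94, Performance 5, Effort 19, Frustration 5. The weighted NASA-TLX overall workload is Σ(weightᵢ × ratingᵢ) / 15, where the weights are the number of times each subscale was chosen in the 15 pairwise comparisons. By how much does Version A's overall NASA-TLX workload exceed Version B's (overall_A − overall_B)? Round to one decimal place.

Version A weighted sum = 1·24 + 5·35 + 1·81 + 4·13 + 3·14 + 1·5 = 24 + 175 + 81 + 52 + 42 + 5 = 379; overall_A = 379/15 = 25.2667.
Version B weighted sum = 1·29 + 5·17 + 1·94 + 4·5 + 3·19 + 1·5 = 29 + 85 + 94 + 20 + 57 + 5 = 290; overall_B = 290/15 = 19.3333.
Difference = 25.2667 − 19.3333 = 5.9334 ≈ 5.9.

5.9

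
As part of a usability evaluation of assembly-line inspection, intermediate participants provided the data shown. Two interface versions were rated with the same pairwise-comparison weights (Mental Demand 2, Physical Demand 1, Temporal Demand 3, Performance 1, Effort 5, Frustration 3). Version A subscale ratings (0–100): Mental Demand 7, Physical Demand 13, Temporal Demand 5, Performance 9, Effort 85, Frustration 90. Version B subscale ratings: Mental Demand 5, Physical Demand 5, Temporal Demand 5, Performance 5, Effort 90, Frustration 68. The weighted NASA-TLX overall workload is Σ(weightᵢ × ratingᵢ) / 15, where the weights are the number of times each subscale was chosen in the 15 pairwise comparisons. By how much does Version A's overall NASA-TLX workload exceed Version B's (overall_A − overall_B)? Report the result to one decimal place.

3.8

Version A weighted sum = 2·7 + 1·13 + 3·5 + 1·9 + 5·85 + 3·90 = 14 + 13 + 15 + 9 + 425 + 270 = 746; overall_A = 746/15 = 49.7333.
Version B weighted sum = 2·5 + 1·5 + 3·5 + 1·5 + 5·90 + 3·68 = 10 + 5 + 15 + 5 + 450 + 204 = 689; overall_B = 689/15 = 45.9333.
Difference = 49.7333 − 45.9333 = 3.8000 ≈ 3.8.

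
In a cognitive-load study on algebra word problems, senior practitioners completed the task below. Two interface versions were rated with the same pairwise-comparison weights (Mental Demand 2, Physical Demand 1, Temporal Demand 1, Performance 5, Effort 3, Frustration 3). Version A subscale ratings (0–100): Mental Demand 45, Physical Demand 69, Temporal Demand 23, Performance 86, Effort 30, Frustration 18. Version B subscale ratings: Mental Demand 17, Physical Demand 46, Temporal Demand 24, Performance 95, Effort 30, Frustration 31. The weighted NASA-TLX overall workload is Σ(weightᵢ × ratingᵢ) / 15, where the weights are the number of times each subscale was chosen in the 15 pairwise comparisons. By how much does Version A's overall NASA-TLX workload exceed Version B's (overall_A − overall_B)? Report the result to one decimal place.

-0.4

Version A weighted sum = 2·45 + 1·69 + 1·23 + 5·86 + 3·30 + 3·18 = 90 + 69 + 23 + 430 + 90 + 54 = 756; overall_A = 756/15 = 50.4000.
Version B weighted sum = 2·17 + 1·46 + 1·24 + 5·95 + 3·30 + 3·31 = 34 + 46 + 24 + 475 + 90 + 93 = 762; overall_B = 762/15 = 50.8000.
Difference = 50.4000 − 50.8000 = -0.4000 ≈ -0.4.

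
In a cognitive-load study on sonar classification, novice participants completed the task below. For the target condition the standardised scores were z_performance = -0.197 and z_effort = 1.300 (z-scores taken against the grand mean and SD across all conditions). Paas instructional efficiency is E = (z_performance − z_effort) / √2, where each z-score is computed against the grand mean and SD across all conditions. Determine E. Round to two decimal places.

-1.06

z_P − z_E = -0.197 − 1.300 = -1.4970.
E = -1.4970 / √2 = -1.4970 / 1.41421 = -1.0585 ≈ -1.06.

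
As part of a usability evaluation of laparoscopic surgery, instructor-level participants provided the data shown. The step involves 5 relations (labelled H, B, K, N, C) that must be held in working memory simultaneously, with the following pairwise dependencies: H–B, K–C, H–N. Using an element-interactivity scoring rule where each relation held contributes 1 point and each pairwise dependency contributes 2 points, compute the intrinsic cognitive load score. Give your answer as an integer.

11

Count of relations held simultaneously: 5.
Count of pairwise dependencies listed: 3.
Element contribution: 5 × 1 = 5.
Interaction contribution: 3 × 2 = 6.
Intrinsic load = 5 + 6 = 11.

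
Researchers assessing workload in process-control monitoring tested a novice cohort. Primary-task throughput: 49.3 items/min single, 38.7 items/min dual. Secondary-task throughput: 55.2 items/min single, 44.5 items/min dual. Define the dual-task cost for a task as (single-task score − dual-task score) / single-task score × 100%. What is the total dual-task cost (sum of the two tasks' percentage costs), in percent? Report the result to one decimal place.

40.9

Primary cost = (49.3 − 38.7) / 49.3 × 100% = 21.5010%.
Secondary cost = (55.2 − 44.5) / 55.2 × 100% = 19.3841%.
Total = 21.5010% + 19.3841% = 40.8851% ≈ 40.9%.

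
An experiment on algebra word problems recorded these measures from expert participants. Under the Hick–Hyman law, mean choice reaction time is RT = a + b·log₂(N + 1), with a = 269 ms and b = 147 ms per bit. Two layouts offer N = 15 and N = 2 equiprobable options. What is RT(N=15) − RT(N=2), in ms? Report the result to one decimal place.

RT(15) = 269 + 147·log₂(16) = 269 + 147·4.0000 = 857.0000 ms.
RT(2) = 269 + 147·log₂(3) = 269 + 147·1.5850 = 501.9950 ms.
Difference = 857.0000 − 501.9950 = 355.0050 ≈ 355.0 ms.

355.0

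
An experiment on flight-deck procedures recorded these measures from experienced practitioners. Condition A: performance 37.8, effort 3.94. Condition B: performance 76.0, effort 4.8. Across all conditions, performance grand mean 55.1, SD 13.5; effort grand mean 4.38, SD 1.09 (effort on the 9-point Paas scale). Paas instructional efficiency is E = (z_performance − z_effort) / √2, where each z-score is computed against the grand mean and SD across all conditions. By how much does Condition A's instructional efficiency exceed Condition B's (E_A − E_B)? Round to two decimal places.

-1.44

Condition A: z_P = (37.8 − 55.1)/13.5 = -1.2815; z_E = (3.94 − 4.38)/1.09 = -0.4037; E_A = (-1.2815 − (-0.4037))/√2 = -0.6207.
Condition B: z_P = (76.0 − 55.1)/13.5 = 1.5481; z_E = (4.8 − 4.38)/1.09 = 0.3853; E_B = (1.5481 − 0.3853)/√2 = 0.8222.
E_A − E_B = -0.6207 − 0.8222 = -1.4429 ≈ -1.44.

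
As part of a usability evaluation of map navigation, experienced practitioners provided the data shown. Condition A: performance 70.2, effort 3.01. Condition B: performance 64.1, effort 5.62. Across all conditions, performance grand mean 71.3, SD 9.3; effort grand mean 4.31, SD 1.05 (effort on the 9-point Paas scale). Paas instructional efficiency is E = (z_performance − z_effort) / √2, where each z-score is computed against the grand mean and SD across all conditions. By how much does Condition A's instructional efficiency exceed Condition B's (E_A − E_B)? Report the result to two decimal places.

Condition A: z_P = (70.2 − 71.3)/9.3 = -0.1183; z_E = (3.01 − 4.31)/1.05 = -1.2381; E_A = (-0.1183 − (-1.2381))/√2 = 0.7918.
Condition B: z_P = (64.1 − 71.3)/9.3 = -0.7742; z_E = (5.62 − 4.31)/1.05 = 1.2476; E_B = (-0.7742 − 1.2476)/√2 = -1.4296.
E_A − E_B = 0.7918 − (-1.4296) = 2.2214 ≈ 2.22.

2.22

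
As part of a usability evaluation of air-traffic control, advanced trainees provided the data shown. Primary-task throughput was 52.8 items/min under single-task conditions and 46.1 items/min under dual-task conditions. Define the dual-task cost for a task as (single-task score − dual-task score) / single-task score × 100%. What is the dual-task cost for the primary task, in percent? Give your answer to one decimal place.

12.7

Cost = (52.8 − 46.1) / 52.8 × 100%
     = 6.7000 / 52.8 × 100% = 12.6894%.
≈ 12.7%.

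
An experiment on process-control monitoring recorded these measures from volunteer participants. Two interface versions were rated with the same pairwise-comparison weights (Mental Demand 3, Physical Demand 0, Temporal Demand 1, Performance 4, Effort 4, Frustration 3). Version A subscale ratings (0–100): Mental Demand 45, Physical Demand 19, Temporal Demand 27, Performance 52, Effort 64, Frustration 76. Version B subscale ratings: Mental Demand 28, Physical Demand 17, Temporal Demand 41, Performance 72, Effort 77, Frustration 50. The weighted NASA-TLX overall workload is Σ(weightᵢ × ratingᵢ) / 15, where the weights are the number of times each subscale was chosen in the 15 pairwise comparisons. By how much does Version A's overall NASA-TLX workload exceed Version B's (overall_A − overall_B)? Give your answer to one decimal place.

Version A weighted sum = 3·45 + 0·19 + 1·27 + 4·52 + 4·64 + 3·76 = 135 + 0 + 27 + 208 + 256 + 228 = 854; overall_A = 854/15 = 56.9333.
Version B weighted sum = 3·28 + 0·17 + 1·41 + 4·72 + 4·77 + 3·50 = 84 + 0 + 41 + 288 + 308 + 150 = 871; overall_B = 871/15 = 58.0667.
Difference = 56.9333 − 58.0667 = -1.1334 ≈ -1.1.

-1.1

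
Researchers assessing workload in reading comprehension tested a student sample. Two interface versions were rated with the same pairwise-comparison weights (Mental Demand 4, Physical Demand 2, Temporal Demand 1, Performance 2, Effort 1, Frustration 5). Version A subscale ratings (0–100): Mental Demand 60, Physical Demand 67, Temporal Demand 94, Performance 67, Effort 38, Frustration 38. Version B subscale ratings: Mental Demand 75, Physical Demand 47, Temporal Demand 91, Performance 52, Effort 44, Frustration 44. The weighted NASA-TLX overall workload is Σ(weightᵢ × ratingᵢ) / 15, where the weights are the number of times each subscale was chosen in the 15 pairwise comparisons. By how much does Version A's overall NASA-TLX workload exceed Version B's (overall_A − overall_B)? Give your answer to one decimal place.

-1.5

Version A weighted sum = 4·60 + 2·67 + 1·94 + 2·67 + 1·38 + 5·38 = 240 + 134 + 94 + 134 + 38 + 190 = 830; overall_A = 830/15 = 55.3333.
Version B weighted sum = 4·75 + 2·47 + 1·91 + 2·52 + 1·44 + 5·44 = 300 + 94 + 91 + 104 + 44 + 220 = 853; overall_B = 853/15 = 56.8667.
Difference = 55.3333 − 56.8667 = -1.5334 ≈ -1.5.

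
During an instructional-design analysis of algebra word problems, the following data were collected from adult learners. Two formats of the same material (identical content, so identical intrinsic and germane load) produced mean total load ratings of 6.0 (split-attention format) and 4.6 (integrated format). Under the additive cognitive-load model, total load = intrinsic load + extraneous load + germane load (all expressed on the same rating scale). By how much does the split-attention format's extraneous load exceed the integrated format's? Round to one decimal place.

1.4

Intrinsic and germane load are equal across formats, so the difference in total load equals the difference in extraneous load.
Extraneous-load difference = 6.0 − 4.6 = 1.4.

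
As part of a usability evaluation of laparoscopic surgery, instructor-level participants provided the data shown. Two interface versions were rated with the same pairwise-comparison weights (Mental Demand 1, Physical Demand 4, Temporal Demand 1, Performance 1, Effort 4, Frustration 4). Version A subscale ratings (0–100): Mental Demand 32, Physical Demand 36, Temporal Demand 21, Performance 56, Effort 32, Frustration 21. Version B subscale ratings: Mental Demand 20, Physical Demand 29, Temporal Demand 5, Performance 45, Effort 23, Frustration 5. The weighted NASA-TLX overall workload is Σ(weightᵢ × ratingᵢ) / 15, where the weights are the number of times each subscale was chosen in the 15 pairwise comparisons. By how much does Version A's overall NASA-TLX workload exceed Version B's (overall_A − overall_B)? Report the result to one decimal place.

Version A weighted sum = 1·32 + 4·36 + 1·21 + 1·56 + 4·32 + 4·21 = 32 + 144 + 21 + 56 + 128 + 84 = 465; overall_A = 465/15 = 31.0000.
Version B weighted sum = 1·20 + 4·29 + 1·5 + 1·45 + 4·23 + 4·5 = 20 + 116 + 5 + 45 + 92 + 20 = 298; overall_B = 298/15 = 19.8667.
Difference = 31.0000 − 19.8667 = 11.1333 ≈ 11.1.

11.1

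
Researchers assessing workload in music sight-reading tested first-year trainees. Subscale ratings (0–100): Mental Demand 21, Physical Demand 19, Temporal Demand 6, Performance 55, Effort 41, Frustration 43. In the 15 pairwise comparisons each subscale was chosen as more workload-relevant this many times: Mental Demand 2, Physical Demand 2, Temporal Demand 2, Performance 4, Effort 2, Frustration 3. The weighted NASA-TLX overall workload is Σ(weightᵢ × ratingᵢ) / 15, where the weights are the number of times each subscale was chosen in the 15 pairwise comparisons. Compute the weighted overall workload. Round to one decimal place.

34.9

The tallies are the weights (they sum to 15).
Weighted sum = 2·21 + 2·19 + 2·6 + 4·55 + 2·41 + 3·43
            = 42 + 38 + 12 + 220 + 82 + 129 = 523.
Overall workload = 523 / 15 = 34.8667 ≈ 34.9.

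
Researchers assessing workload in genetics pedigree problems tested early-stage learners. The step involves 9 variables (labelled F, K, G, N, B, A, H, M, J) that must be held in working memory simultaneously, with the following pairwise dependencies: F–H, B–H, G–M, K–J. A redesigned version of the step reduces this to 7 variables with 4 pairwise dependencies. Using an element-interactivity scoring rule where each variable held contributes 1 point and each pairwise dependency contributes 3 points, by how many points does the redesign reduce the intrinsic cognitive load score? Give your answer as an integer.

Original: 9 × 1 + 4 × 3 = 9 + 12 = 21.
Redesigned: 7 × 1 + 4 × 3 = 7 + 12 = 19.
Reduction = 21 − 19 = 2.

2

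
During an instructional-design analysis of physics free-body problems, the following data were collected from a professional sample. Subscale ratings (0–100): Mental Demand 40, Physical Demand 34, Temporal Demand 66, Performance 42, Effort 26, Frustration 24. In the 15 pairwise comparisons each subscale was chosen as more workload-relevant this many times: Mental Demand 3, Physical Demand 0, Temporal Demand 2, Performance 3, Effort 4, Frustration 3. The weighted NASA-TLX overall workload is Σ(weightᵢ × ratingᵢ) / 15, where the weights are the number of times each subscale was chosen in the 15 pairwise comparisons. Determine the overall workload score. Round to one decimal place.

The tallies are the weights (they sum to 15).
Weighted sum = 3·40 + 0·34 + 2·66 + 3·42 + 4·26 + 3·24
            = 120 + 0 + 132 + 126 + 104 + 72 = 554.
Overall workload = 554 / 15 = 36.9333 ≈ 36.9.

36.9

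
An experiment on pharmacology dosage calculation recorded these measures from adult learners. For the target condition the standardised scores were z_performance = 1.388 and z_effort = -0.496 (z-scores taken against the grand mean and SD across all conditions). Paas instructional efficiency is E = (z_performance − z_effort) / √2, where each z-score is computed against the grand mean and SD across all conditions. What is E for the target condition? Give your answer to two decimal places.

z_P − z_E = 1.388 − (-0.496) = 1.8840.
E = 1.8840 / √2 = 1.8840 / 1.41421 = 1.3322 ≈ 1.33.

1.33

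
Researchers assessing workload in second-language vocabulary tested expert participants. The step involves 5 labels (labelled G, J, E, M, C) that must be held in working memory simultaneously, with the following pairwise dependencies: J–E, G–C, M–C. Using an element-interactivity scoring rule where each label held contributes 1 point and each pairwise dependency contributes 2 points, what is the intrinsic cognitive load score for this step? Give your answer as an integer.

11

Count of labels held simultaneously: 5.
Count of pairwise dependencies listed: 3.
Element contribution: 5 × 1 = 5.
Interaction contribution: 3 × 2 = 6.
Intrinsic load = 5 + 6 = 11.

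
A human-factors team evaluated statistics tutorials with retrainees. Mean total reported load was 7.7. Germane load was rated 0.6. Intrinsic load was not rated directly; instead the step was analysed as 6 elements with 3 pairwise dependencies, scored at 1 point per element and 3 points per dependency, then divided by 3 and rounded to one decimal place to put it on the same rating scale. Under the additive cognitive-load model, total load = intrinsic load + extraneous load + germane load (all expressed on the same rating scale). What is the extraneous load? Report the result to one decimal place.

Intrinsic (element-interactivity): (6 × 1 + 3 × 3) / 3 = 15 / 3 = 5.0000 → 5.0.
extraneous load = total − intrinsic − germane
             = 7.7 − 5.0 − 0.6 = 2.1.

2.1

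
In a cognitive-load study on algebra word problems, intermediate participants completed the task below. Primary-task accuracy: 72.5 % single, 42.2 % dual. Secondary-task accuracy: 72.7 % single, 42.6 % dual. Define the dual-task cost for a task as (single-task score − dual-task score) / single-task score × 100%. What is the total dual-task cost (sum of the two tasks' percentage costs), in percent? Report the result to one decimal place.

83.2

Primary cost = (72.5 − 42.2) / 72.5 × 100% = 41.7931%.
Secondary cost = (72.7 − 42.6) / 72.7 × 100% = 41.4030%.
Total = 41.7931% + 41.4030% = 83.1961% ≈ 83.2%.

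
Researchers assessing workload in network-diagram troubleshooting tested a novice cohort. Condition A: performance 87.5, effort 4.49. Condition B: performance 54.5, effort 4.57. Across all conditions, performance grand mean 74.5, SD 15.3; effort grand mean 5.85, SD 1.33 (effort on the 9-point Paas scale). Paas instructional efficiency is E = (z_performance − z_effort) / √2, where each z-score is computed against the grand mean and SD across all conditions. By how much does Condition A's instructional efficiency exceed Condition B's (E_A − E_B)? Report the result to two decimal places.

1.57

Condition A: z_P = (87.5 − 74.5)/15.3 = 0.8497; z_E = (4.49 − 5.85)/1.33 = -1.0226; E_A = (0.8497 − (-1.0226))/√2 = 1.3239.
Condition B: z_P = (54.5 − 74.5)/15.3 = -1.3072; z_E = (4.57 − 5.85)/1.33 = -0.9624; E_B = (-1.3072 − (-0.9624))/√2 = -0.2438.
E_A − E_B = 1.3239 − (-0.2438) = 1.5677 ≈ 1.57.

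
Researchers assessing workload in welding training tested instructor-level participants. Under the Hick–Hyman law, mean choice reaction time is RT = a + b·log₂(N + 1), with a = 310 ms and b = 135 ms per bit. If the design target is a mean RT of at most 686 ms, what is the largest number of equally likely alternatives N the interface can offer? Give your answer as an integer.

Set 310 + 135·log₂(N + 1) ≤ 686.
log₂(N + 1) ≤ (686 − 310) / 135 = 2.7852.
N + 1 ≤ 2^2.7852 = 6.8933.
N ≤ 5.8933, so the largest integer N is 5.

5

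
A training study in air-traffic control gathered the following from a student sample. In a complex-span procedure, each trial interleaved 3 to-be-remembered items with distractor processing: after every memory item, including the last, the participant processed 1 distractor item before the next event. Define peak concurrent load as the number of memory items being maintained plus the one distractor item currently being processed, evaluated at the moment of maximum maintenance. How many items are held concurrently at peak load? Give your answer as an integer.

Maintenance is greatest during the distractor(s) after memory item 3: all 3 memory items are being held.
One distractor item is concurrently being processed.
Peak concurrent load = 3 + 1 = 4 items.

4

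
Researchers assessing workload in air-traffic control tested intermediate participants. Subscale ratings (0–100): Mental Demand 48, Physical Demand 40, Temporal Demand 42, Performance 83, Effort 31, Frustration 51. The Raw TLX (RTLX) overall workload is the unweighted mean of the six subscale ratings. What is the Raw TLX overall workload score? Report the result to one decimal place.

49.2

Sum of ratings = 48 + 40 + 42 + 83 + 31 + 51 = 295.
RTLX = 295 / 6 = 49.1667 ≈ 49.2.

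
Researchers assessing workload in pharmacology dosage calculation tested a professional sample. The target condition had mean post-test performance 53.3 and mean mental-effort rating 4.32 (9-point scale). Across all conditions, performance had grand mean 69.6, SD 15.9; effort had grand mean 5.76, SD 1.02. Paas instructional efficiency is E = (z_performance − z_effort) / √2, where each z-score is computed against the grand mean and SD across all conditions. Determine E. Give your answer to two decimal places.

z_performance = (53.3 − 69.6) / 15.9 = -16.3000 / 15.9 = -1.0252.
z_effort = (4.32 − 5.76) / 1.02 = -1.4400 / 1.02 = -1.4118.
z_P − z_E = -1.0252 − (-1.4118) = 0.3866.
E = 0.3866 / √2 = 0.3866 / 1.41421 = 0.2734 ≈ 0.27.

0.27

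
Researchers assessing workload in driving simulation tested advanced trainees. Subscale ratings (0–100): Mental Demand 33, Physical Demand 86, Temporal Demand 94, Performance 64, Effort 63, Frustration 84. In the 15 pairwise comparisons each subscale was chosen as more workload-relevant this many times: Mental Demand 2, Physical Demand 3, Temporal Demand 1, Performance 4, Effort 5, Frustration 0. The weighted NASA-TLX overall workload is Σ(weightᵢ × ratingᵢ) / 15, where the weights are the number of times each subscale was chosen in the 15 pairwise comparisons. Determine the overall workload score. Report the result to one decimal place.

The tallies are the weights (they sum to 15).
Weighted sum = 2·33 + 3·86 + 1·94 + 4·64 + 5·63 + 0·84
            = 66 + 258 + 94 + 256 + 315 + 0 = 989.
Overall workload = 989 / 15 = 65.9333 ≈ 65.9.

65.9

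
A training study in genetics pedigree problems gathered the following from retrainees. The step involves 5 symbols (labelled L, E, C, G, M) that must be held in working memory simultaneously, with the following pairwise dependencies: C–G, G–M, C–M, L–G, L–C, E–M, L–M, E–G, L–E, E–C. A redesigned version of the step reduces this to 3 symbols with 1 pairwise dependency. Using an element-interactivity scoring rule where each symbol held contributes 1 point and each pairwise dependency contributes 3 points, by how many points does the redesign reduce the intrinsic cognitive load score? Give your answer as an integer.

Original: 5 × 1 + 10 × 3 = 5 + 30 = 35.
Redesigned: 3 × 1 + 1 × 3 = 3 + 3 = 6.
Reduction = 35 − 6 = 29.

29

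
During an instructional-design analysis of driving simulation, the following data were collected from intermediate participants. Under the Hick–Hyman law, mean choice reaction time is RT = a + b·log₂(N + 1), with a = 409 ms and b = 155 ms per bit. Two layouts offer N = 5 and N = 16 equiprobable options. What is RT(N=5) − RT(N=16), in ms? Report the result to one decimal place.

RT(5) = 409 + 155·log₂(6) = 409 + 155·2.5850 = 809.6750 ms.
RT(16) = 409 + 155·log₂(17) = 409 + 155·4.0875 = 1042.5625 ms.
Difference = 809.6750 − 1042.5625 = -232.8875 ≈ -232.9 ms.

-232.9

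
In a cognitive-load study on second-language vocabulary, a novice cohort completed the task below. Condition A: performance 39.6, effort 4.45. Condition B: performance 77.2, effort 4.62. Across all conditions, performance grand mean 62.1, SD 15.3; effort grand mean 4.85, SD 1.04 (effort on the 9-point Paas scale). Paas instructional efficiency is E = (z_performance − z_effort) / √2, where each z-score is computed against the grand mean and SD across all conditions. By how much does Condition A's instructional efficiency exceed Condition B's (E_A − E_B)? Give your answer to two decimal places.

Condition A: z_P = (39.6 − 62.1)/15.3 = -1.4706; z_E = (4.45 − 4.85)/1.04 = -0.3846; E_A = (-1.4706 − (-0.3846))/√2 = -0.7679.
Condition B: z_P = (77.2 − 62.1)/15.3 = 0.9869; z_E = (4.62 − 4.85)/1.04 = -0.2212; E_B = (0.9869 − (-0.2212))/√2 = 0.8543.
E_A − E_B = -0.7679 − 0.8543 = -1.6222 ≈ -1.62.

-1.62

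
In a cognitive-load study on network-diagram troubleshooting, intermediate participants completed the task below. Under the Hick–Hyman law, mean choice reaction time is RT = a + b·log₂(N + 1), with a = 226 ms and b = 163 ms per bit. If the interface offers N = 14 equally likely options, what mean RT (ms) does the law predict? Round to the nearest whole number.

log₂(14 + 1) = log₂(15) = 3.9069.
RT = 226 + 163 × 3.9069 = 226 + 636.8247 = 862.8247 ms.
≈ 863 ms.

863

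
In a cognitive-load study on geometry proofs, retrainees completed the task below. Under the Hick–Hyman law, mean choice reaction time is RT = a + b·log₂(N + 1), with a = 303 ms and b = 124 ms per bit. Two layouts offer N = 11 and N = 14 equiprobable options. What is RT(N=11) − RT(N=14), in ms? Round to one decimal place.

-39.9

RT(11) = 303 + 124·log₂(12) = 303 + 124·3.5850 = 747.5400 ms.
RT(14) = 303 + 124·log₂(15) = 303 + 124·3.9069 = 787.4556 ms.
Difference = 747.5400 − 787.4556 = -39.9156 ≈ -39.9 ms.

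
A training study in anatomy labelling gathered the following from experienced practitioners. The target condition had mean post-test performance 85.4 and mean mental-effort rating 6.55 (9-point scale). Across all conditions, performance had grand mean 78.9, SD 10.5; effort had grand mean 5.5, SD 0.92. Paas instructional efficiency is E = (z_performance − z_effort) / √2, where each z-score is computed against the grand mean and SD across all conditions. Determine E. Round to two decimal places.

-0.37

z_performance = (85.4 − 78.9) / 10.5 = 6.5000 / 10.5 = 0.6190.
z_effort = (6.55 − 5.5) / 0.92 = 1.0500 / 0.92 = 1.1413.
z_P − z_E = 0.6190 − 1.1413 = -0.5223.
E = -0.5223 / √2 = -0.5223 / 1.41421 = -0.3693 ≈ -0.37.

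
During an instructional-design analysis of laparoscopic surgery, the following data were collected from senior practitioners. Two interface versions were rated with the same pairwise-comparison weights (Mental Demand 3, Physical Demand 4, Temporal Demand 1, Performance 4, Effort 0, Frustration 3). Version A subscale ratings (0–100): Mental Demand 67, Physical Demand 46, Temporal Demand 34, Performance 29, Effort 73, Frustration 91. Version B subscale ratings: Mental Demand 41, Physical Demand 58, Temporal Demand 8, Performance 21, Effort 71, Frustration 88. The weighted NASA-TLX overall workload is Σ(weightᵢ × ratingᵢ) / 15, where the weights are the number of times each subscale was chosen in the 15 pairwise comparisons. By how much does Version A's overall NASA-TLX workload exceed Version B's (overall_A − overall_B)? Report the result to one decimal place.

Version A weighted sum = 3·67 + 4·46 + 1·34 + 4·29 + 0·73 + 3·91 = 201 + 184 + 34 + 116 + 0 + 273 = 808; overall_A = 808/15 = 53.8667.
Version B weighted sum = 3·41 + 4·58 + 1·8 + 4·21 + 0·71 + 3·88 = 123 + 232 + 8 + 84 + 0 + 264 = 711; overall_B = 711/15 = 47.4000.
Difference = 53.8667 − 47.4000 = 6.4667 ≈ 6.5.

6.5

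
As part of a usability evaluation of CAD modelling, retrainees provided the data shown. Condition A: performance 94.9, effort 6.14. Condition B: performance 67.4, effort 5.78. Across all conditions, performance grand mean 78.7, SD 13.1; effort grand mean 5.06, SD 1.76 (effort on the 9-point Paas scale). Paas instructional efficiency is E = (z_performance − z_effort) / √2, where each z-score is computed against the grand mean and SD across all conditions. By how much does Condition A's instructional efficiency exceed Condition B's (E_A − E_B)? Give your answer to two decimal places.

Condition A: z_P = (94.9 − 78.7)/13.1 = 1.2366; z_E = (6.14 − 5.06)/1.76 = 0.6136; E_A = (1.2366 − 0.6136)/√2 = 0.4405.
Condition B: z_P = (67.4 − 78.7)/13.1 = -0.8626; z_E = (5.78 − 5.06)/1.76 = 0.4091; E_B = (-0.8626 − 0.4091)/√2 = -0.8992.
E_A − E_B = 0.4405 − (-0.8992) = 1.3397 ≈ 1.34.

1.34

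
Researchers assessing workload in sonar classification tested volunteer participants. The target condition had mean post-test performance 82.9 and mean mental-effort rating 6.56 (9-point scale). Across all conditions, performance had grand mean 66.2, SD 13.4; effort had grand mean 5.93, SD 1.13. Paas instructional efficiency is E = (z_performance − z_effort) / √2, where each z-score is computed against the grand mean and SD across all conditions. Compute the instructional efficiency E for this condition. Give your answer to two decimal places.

0.49

z_performance = (82.9 − 66.2) / 13.4 = 16.7000 / 13.4 = 1.2463.
z_effort = (6.56 − 5.93) / 1.13 = 0.6300 / 1.13 = 0.5575.
z_P − z_E = 1.2463 − 0.5575 = 0.6888.
E = 0.6888 / √2 = 0.6888 / 1.41421 = 0.4871 ≈ 0.49.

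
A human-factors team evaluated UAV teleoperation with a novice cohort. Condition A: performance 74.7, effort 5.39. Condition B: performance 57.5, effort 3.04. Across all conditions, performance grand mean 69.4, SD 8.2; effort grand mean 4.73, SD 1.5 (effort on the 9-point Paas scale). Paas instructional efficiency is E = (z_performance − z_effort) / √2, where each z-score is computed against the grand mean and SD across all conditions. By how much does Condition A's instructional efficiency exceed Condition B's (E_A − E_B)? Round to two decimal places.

Condition A: z_P = (74.7 − 69.4)/8.2 = 0.6463; z_E = (5.39 − 4.73)/1.5 = 0.4400; E_A = (0.6463 − 0.4400)/√2 = 0.1459.
Condition B: z_P = (57.5 − 69.4)/8.2 = -1.4512; z_E = (3.04 − 4.73)/1.5 = -1.1267; E_B = (-1.4512 − (-1.1267))/√2 = -0.2295.
E_A − E_B = 0.1459 − (-0.2295) = 0.3754 ≈ 0.38.

0.38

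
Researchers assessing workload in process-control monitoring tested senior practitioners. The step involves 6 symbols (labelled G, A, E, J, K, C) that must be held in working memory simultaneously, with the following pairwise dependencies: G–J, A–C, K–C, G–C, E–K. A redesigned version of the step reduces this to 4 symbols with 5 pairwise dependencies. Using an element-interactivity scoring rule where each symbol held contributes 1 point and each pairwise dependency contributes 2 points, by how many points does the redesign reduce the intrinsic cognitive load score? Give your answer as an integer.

2

Original: 6 × 1 + 5 × 2 = 6 + 10 = 16.
Redesigned: 4 × 1 + 5 × 2 = 4 + 10 = 14.
Reduction = 16 − 14 = 2.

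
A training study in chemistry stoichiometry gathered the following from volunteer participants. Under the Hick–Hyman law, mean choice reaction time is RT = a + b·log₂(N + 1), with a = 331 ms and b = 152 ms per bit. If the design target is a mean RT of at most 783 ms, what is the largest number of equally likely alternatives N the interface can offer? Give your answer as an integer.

Set 331 + 152·log₂(N + 1) ≤ 783.
log₂(N + 1) ≤ (783 − 331) / 152 = 2.9737.
N + 1 ≤ 2^2.9737 = 7.8555.
N ≤ 6.8555, so the largest integer N is 6.

6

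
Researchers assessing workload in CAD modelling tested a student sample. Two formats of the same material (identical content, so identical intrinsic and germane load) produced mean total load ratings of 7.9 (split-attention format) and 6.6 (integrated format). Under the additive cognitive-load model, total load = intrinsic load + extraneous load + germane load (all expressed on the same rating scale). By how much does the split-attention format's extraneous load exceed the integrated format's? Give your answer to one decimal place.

1.3

Intrinsic and germane load are equal across formats, so the difference in total load equals the difference in extraneous load.
Extraneous-load difference = 7.9 − 6.6 = 1.3.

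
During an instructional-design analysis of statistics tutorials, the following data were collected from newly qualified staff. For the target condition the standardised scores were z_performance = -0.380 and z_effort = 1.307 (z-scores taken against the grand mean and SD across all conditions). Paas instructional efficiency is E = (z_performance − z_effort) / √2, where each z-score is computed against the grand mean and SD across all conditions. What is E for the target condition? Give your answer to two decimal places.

z_P − z_E = -0.380 − 1.307 = -1.6870.
E = -1.6870 / √2 = -1.6870 / 1.41421 = -1.1929 ≈ -1.19.

-1.19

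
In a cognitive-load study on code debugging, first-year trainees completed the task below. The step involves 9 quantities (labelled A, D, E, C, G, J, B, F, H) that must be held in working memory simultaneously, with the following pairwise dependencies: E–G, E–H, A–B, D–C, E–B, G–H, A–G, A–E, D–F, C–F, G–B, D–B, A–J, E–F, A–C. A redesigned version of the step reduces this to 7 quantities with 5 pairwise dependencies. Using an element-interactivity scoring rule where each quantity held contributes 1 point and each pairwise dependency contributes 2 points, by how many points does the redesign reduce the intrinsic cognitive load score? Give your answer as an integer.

Original: 9 × 1 + 15 × 2 = 9 + 30 = 39.
Redesigned: 7 × 1 + 5 × 2 = 7 + 10 = 17.
Reduction = 39 − 17 = 22.

22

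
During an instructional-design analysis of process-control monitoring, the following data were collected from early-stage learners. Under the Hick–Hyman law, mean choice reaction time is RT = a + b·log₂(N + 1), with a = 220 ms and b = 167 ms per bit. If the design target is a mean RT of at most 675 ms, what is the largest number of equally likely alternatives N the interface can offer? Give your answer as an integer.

5

Set 220 + 167·log₂(N + 1) ≤ 675.
log₂(N + 1) ≤ (675 − 220) / 167 = 2.7246.
N + 1 ≤ 2^2.7246 = 6.6098.
N ≤ 5.6098, so the largest integer N is 5.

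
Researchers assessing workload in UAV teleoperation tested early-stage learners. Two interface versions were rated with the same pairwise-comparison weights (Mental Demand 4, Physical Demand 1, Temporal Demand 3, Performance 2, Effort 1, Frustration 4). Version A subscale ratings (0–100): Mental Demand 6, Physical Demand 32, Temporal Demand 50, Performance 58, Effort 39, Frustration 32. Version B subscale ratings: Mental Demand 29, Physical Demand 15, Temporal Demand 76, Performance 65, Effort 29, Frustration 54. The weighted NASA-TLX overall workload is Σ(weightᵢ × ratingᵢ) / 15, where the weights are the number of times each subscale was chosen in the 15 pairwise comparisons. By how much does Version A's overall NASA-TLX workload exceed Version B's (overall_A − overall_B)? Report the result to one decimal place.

-16.3

Version A weighted sum = 4·6 + 1·32 + 3·50 + 2·58 + 1·39 + 4·32 = 24 + 32 + 150 + 116 + 39 + 128 = 489; overall_A = 489/15 = 32.6000.
Version B weighted sum = 4·29 + 1·15 + 3·76 + 2·65 + 1·29 + 4·54 = 116 + 15 + 228 + 130 + 29 + 216 = 734; overall_B = 734/15 = 48.9333.
Difference = 32.6000 − 48.9333 = -16.3333 ≈ -16.3.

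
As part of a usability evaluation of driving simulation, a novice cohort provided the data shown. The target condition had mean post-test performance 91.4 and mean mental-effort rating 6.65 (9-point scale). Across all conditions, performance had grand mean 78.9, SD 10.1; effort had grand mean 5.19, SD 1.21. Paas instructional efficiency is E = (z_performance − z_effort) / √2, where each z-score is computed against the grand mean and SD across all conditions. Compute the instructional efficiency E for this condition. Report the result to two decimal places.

0.02

z_performance = (91.4 − 78.9) / 10.1 = 12.5000 / 10.1 = 1.2376.
z_effort = (6.65 − 5.19) / 1.21 = 1.4600 / 1.21 = 1.2066.
z_P − z_E = 1.2376 − 1.2066 = 0.0310.
E = 0.0310 / √2 = 0.0310 / 1.41421 = 0.0219 ≈ 0.02.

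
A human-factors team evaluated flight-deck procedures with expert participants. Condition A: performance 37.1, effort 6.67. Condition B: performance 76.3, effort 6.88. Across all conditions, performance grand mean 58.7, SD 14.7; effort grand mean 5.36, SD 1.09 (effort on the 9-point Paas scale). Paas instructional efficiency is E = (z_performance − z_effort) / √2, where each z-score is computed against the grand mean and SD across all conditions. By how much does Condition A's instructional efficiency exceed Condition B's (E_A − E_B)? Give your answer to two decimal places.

-1.75

Condition A: z_P = (37.1 − 58.7)/14.7 = -1.4694; z_E = (6.67 − 5.36)/1.09 = 1.2018; E_A = (-1.4694 − 1.2018)/√2 = -1.8888.
Condition B: z_P = (76.3 − 58.7)/14.7 = 1.1973; z_E = (6.88 − 5.36)/1.09 = 1.3945; E_B = (1.1973 − 1.3945)/√2 = -0.1394.
E_A − E_B = -1.8888 − (-0.1394) = -1.7494 ≈ -1.75.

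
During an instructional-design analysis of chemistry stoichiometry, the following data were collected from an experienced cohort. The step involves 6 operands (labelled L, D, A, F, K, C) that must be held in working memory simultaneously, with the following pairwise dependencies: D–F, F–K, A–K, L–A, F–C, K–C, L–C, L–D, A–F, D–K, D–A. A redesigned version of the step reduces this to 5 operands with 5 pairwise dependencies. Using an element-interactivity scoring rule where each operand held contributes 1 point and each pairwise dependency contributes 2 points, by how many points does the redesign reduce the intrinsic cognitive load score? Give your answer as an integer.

13

Original: 6 × 1 + 11 × 2 = 6 + 22 = 28.
Redesigned: 5 × 1 + 5 × 2 = 5 + 10 = 15.
Reduction = 28 − 15 = 13.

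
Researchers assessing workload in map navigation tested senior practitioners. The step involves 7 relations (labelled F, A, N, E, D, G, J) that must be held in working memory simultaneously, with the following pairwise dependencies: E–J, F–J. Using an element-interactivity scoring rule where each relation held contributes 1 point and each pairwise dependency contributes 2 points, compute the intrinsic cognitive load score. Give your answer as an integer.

Count of relations held simultaneously: 7.
Count of pairwise dependencies listed: 2.
Element contribution: 7 × 1 = 7.
Interaction contribution: 2 × 2 = 4.
Intrinsic load = 7 + 4 = 11.

11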